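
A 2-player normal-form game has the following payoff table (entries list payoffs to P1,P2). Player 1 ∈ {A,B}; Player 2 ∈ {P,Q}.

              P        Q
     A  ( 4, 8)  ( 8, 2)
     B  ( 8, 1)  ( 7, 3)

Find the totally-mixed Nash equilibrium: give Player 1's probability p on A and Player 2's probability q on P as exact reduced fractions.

P1 indiff ⇒ q·4+(1-q)·8 = q·8+(1-q)·7 ⇒ q(-4) = (1-q)(-1) ⇒ q = 1/5
P2 indiff ⇒ p·8+(1-p)·1 = p·2+(1-p)·3 ⇒ p(6) = (1-p)(2) ⇒ p = 1/4

p=1/4, q=1/5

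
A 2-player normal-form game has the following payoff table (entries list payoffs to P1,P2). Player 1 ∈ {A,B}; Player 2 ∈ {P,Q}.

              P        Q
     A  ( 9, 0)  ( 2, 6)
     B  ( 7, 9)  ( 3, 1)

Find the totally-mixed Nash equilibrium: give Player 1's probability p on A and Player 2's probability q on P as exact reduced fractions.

(p,q) = (4/7, 1/3)

P1 indiff ⇒ q·9+(1-q)·2 = q·7+(1-q)·3 ⇒ q(2) = (1-q)(1) ⇒ q = 1/3
P2 indiff ⇒ p·0+(1-p)·9 = p·6+(1-p)·1 ⇒ p(-6) = (1-p)(-8) ⇒ p = 4/7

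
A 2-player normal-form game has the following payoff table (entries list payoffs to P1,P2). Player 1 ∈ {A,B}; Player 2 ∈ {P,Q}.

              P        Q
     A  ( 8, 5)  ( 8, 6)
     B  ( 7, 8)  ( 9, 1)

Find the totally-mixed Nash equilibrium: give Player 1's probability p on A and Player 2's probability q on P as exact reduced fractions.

P1 indiff ⇒ q·8+(1-q)·8 = q·7+(1-q)·9 ⇒ q(1) = (1-q)(1) ⇒ q = 1/2
P2 indiff ⇒ p·5+(1-p)·8 = p·6+(1-p)·1 ⇒ p(-1) = (1-p)(-7) ⇒ p = 7/8

P1 mixes 7/8 on A; P2 mixes 1/2 on P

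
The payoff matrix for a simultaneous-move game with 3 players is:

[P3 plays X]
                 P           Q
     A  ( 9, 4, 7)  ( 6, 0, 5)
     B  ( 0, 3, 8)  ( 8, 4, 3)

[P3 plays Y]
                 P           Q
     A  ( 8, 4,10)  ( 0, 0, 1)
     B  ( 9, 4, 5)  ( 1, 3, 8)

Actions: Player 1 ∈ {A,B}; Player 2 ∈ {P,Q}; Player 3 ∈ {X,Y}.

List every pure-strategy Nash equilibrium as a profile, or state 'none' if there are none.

PSNE: ∅

(A,P,X): not NE [P3→Y gives 10>7]
(A,P,Y): not NE [P1→B gives 9>8]
(A,Q,X): not NE [P1→B gives 8>6; P2→P gives 4>0]
(A,Q,Y): not NE [P1→B gives 1>0; P2→P gives 4>0; P3→X gives 5>1]
(B,P,X): not NE [P1→A gives 9>0; P2→Q gives 4>3]
(B,P,Y): not NE [P3→X gives 8>5]
(B,Q,X): not NE [P3→Y gives 8>3]
(B,Q,Y): not NE [P2→P gives 4>3]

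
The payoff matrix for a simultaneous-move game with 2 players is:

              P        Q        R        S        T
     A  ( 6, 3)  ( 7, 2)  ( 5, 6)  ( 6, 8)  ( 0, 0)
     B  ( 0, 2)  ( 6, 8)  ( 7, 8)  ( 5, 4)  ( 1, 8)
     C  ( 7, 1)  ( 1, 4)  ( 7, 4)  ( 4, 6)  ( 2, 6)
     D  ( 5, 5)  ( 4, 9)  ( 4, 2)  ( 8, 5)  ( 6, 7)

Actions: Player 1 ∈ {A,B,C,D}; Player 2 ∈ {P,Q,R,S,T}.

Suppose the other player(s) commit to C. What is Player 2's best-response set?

u_2(P vs C) = 1
u_2(Q vs C) = 4
u_2(R vs C) = 4
u_2(S vs C) = 6
u_2(T vs C) = 6
max payoff 6 at {S,T}

BR_2 = {S,T}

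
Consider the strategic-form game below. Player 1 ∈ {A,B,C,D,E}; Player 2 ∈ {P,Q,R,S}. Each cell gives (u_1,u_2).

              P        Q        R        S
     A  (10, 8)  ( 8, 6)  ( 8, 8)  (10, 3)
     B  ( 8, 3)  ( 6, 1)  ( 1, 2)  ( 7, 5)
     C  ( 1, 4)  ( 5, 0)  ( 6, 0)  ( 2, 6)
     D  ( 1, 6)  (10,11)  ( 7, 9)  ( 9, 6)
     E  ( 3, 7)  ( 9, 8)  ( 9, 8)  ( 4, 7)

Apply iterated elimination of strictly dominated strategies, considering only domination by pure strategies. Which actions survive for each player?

Survivors P1:{A,D,E} P2:{P,Q,R}

P1 drop B (A beats it: P:10>8 Q:8>6 R:8>1 S:10>7)
P1 drop C (A beats it: P:10>1 Q:8>5 R:8>6 S:10>2)
P2 drop S (Q beats it: A:6>3 D:11>6 E:8>7)
P1→{A,D,E} P2→{P,Q,R}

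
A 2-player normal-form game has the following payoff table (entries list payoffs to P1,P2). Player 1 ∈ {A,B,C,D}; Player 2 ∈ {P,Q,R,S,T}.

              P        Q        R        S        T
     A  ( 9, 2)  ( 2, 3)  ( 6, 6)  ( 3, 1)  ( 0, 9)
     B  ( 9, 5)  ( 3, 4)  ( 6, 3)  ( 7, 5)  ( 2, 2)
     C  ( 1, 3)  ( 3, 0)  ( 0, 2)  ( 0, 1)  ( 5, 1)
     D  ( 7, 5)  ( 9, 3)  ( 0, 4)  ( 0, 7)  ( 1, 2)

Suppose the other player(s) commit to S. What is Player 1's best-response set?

u_1(A vs S) = 3
u_1(B vs S) = 7
u_1(C vs S) = 0
u_1(D vs S) = 0
max payoff 7 at {B}

P1 best: {B}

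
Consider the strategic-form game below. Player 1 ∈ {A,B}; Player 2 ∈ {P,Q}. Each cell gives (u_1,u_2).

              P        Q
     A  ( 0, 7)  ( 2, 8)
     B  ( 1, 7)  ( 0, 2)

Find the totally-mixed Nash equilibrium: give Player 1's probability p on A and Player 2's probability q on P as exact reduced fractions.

P1 mixes 5/6 on A; P2 mixes 2/3 on P

P1 indiff ⇒ q·0+(1-q)·2 = q·1+(1-q)·0 ⇒ q(-1) = (1-q)(-2) ⇒ q = 2/3
P2 indiff ⇒ p·7+(1-p)·7 = p·8+(1-p)·2 ⇒ p(-1) = (1-p)(-5) ⇒ p = 5/6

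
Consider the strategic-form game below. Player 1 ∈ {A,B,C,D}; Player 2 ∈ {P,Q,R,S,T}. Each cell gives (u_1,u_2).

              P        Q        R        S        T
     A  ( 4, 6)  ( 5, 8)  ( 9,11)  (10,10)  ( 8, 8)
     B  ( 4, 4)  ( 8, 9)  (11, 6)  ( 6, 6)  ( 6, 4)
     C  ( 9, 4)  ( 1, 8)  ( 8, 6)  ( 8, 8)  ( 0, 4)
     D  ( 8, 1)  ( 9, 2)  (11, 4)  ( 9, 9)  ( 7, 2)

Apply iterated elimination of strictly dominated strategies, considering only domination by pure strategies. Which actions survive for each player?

IESDS → P1:{A,B,D} P2:{Q,R,S}

P2 drop P (Q beats it: A:8>6 B:9>4 C:8>4 D:2>1)
P1 drop C (A beats it: Q:5>1 R:9>8 S:10>8 T:8>0)
P2 drop T (R beats it: A:11>8 B:6>4 D:4>2)
P1→{A,B,D} P2→{Q,R,S}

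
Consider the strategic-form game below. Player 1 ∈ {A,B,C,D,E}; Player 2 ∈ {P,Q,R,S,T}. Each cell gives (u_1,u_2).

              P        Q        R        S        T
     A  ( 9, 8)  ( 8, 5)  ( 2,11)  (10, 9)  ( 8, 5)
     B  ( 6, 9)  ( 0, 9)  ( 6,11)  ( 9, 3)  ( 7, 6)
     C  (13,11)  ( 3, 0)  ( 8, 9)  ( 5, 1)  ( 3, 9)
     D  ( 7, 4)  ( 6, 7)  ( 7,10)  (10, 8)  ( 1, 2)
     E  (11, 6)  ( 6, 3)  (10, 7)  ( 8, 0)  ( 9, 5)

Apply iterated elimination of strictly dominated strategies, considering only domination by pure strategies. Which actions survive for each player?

P2 drop Q (R beats it: A:11>5 B:11>9 C:9>0 D:10>7 E:7>3)
P2 drop S (R beats it: A:11>9 B:11>3 C:9>1 D:10>8 E:7>0)
P1 drop A (E beats it: P:11>9 R:10>2 T:9>8)
P1 drop B (E beats it: P:11>6 R:10>6 T:9>7)
P1 drop D (C beats it: P:13>7 R:8>7 T:3>1)
P2 drop T (P beats it: C:11>9 E:6>5)
P1→{C,E} P2→{P,R}

Survivors P1:{C,E} P2:{P,R}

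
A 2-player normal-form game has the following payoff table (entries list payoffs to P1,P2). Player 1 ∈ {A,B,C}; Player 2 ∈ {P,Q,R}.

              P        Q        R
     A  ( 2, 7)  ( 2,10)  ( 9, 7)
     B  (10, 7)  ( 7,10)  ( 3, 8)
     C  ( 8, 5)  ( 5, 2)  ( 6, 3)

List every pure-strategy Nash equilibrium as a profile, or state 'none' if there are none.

NE set: (B,Q)

(A,P): not NE [P1→B gives 10>2; P2→Q gives 10>7]
(A,Q): not NE [P1→B gives 7>2]
(A,R): not NE [P2→Q gives 10>7]
(B,P): not NE [P2→Q gives 10>7]
(B,Q): NE
(B,R): not NE [P1→A gives 9>3; P2→Q gives 10>8]
(C,P): not NE [P1→B gives 10>8]
(C,Q): not NE [P1→B gives 7>5; P2→P gives 5>2]
(C,R): not NE [P1→A gives 9>6; P2→P gives 5>3]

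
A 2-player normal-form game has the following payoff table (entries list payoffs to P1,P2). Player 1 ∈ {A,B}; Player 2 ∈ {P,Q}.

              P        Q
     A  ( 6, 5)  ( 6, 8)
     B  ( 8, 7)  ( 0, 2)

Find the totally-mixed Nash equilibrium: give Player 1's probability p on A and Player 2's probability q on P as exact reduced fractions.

P1 mixes 5/8 on A; P2 mixes 3/4 on P

P1 indiff ⇒ q·6+(1-q)·6 = q·8+(1-q)·0 ⇒ q(-2) = (1-q)(-6) ⇒ q = 3/4
P2 indiff ⇒ p·5+(1-p)·7 = p·8+(1-p)·2 ⇒ p(-3) = (1-p)(-5) ⇒ p = 5/8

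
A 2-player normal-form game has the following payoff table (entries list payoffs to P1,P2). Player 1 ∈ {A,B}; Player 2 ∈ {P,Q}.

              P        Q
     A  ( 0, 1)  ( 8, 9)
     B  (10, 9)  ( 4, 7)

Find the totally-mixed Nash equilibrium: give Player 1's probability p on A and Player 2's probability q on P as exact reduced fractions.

P1 indiff ⇒ q·0+(1-q)·8 = q·10+(1-q)·4 ⇒ q(-10) = (1-q)(-4) ⇒ q = 2/7
P2 indiff ⇒ p·1+(1-p)·9 = p·9+(1-p)·7 ⇒ p(-8) = (1-p)(-2) ⇒ p = 1/5

P1 mixes 1/5 on A; P2 mixes 2/7 on P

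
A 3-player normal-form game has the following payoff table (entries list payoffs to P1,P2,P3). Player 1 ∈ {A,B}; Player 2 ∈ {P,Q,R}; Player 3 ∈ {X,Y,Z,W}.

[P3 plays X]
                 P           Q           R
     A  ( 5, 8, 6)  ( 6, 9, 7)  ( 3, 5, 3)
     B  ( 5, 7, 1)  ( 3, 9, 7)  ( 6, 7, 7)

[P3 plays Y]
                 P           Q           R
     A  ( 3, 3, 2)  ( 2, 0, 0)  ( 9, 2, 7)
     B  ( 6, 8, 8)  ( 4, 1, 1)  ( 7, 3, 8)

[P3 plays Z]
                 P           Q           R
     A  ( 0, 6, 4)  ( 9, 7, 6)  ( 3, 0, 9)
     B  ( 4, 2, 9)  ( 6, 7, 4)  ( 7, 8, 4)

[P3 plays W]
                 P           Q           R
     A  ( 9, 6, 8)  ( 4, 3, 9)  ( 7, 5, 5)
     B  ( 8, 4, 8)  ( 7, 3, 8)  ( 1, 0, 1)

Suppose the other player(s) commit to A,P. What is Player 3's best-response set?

u_3(X vs A,P) = 6
u_3(Y vs A,P) = 2
u_3(Z vs A,P) = 4
u_3(W vs A,P) = 8
max payoff 8 at {W}

argmax u_3 = {W}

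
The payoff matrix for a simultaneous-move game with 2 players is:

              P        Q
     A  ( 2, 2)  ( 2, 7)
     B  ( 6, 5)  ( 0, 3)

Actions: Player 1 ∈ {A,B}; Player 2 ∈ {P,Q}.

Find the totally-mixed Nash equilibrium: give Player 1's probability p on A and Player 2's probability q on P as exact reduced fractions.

P1 indiff ⇒ q·2+(1-q)·2 = q·6+(1-q)·0 ⇒ q(-4) = (1-q)(-2) ⇒ q = 1/3
P2 indiff ⇒ p·2+(1-p)·5 = p·7+(1-p)·3 ⇒ p(-5) = (1-p)(-2) ⇒ p = 2/7

P1 mixes 2/7 on A; P2 mixes 1/3 on P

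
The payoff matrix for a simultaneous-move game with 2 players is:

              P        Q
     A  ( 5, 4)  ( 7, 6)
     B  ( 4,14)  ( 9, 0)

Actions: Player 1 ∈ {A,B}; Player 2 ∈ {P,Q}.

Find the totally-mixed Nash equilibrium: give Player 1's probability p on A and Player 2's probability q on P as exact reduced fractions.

P1 indiff ⇒ q·5+(1-q)·7 = q·4+(1-q)·9 ⇒ q(1) = (1-q)(2) ⇒ q = 2/3
P2 indiff ⇒ p·4+(1-p)·14 = p·6+(1-p)·0 ⇒ p(-2) = (1-p)(-14) ⇒ p = 7/8

p=7/8, q=2/3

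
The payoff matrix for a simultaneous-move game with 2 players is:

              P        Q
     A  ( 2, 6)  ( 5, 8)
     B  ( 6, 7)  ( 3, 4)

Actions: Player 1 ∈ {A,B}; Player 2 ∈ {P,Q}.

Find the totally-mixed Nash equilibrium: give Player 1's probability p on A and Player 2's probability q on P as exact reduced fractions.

(p,q) = (3/5, 1/3)

P1 indiff ⇒ q·2+(1-q)·5 = q·6+(1-q)·3 ⇒ q(-4) = (1-q)(-2) ⇒ q = 1/3
P2 indiff ⇒ p·6+(1-p)·7 = p·8+(1-p)·4 ⇒ p(-2) = (1-p)(-3) ⇒ p = 3/5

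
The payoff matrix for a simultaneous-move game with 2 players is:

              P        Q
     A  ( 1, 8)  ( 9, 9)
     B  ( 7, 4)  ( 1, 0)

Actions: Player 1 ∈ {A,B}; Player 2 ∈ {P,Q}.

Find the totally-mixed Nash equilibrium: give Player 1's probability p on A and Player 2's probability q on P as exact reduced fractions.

P1 mixes 4/5 on A; P2 mixes 4/7 on P

P1 indiff ⇒ q·1+(1-q)·9 = q·7+(1-q)·1 ⇒ q(-6) = (1-q)(-8) ⇒ q = 4/7
P2 indiff ⇒ p·8+(1-p)·4 = p·9+(1-p)·0 ⇒ p(-1) = (1-p)(-4) ⇒ p = 4/5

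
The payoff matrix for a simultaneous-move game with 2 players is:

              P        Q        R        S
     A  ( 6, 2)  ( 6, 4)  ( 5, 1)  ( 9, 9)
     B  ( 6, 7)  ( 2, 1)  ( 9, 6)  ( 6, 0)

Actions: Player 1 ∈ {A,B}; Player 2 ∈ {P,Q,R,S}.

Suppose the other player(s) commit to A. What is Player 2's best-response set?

u_2(P vs A) = 2
u_2(Q vs A) = 4
u_2(R vs A) = 1
u_2(S vs A) = 9
max payoff 9 at {S}

P2 best: {S}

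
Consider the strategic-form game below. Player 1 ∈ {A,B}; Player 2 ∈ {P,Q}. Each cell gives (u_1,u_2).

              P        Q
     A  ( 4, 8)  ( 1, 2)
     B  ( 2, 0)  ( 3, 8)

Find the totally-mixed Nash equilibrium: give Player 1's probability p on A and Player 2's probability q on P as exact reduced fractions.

p=4/7, q=1/2

P1 indiff ⇒ q·4+(1-q)·1 = q·2+(1-q)·3 ⇒ q(2) = (1-q)(2) ⇒ q = 1/2
P2 indiff ⇒ p·8+(1-p)·0 = p·2+(1-p)·8 ⇒ p(6) = (1-p)(8) ⇒ p = 4/7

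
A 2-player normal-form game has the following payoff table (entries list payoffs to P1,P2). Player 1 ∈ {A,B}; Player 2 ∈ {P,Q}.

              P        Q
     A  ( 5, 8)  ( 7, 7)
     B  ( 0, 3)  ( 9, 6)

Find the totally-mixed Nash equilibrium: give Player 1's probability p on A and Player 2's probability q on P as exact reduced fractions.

P1 indiff ⇒ q·5+(1-q)·7 = q·0+(1-q)·9 ⇒ q(5) = (1-q)(2) ⇒ q = 2/7
P2 indiff ⇒ p·8+(1-p)·3 = p·7+(1-p)·6 ⇒ p(1) = (1-p)(3) ⇒ p = 3/4

p=3/4, q=2/7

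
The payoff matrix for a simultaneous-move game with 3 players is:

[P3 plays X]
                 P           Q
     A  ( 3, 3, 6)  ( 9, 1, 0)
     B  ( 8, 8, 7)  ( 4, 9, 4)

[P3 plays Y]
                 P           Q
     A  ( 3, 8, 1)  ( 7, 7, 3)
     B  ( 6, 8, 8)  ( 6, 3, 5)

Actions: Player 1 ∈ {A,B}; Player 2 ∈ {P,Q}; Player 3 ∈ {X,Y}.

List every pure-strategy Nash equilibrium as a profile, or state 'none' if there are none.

(A,P,X): not NE [P1→B gives 8>3]
(A,P,Y): not NE [P1→B gives 6>3; P3→X gives 6>1]
(A,Q,X): not NE [P2→P gives 3>1; P3→Y gives 3>0]
(A,Q,Y): not NE [P2→P gives 8>7]
(B,P,X): not NE [P2→Q gives 9>8; P3→Y gives 8>7]
(B,P,Y): NE
(B,Q,X): not NE [P1→A gives 9>4; P3→Y gives 5>4]
(B,Q,Y): not NE [P1→A gives 7>6; P2→P gives 8>3]

PSNE = {(B,P,Y)}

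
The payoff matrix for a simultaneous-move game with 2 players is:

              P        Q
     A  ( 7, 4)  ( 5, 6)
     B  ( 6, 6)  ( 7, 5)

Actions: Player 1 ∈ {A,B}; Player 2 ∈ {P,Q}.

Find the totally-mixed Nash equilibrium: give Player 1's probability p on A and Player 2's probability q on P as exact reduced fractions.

P1 indiff ⇒ q·7+(1-q)·5 = q·6+(1-q)·7 ⇒ q(1) = (1-q)(2) ⇒ q = 2/3
P2 indiff ⇒ p·4+(1-p)·6 = p·6+(1-p)·5 ⇒ p(-2) = (1-p)(-1) ⇒ p = 1/3

p=1/3, q=2/3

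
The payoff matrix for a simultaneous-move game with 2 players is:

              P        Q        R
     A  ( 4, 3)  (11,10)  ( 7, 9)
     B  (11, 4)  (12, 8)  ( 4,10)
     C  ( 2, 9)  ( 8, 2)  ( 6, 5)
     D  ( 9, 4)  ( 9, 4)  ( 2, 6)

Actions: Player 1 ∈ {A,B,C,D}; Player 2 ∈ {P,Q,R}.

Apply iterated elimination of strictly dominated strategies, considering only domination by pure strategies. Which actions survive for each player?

P1 drop C (A beats it: P:4>2 Q:11>8 R:7>6)
P1 drop D (B beats it: P:11>9 Q:12>9 R:4>2)
P2 drop P (Q beats it: A:10>3 B:8>4)
P1→{A,B} P2→{Q,R}

Remaining: P1:{A,B} P2:{Q,R}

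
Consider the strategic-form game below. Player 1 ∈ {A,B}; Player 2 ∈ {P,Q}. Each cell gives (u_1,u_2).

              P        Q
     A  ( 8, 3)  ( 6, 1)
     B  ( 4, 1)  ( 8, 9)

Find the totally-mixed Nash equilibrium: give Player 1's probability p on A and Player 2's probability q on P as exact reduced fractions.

(p,q) = (4/5, 1/3)

P1 indiff ⇒ q·8+(1-q)·6 = q·4+(1-q)·8 ⇒ q(4) = (1-q)(2) ⇒ q = 1/3
P2 indiff ⇒ p·3+(1-p)·1 = p·1+(1-p)·9 ⇒ p(2) = (1-p)(8) ⇒ p = 4/5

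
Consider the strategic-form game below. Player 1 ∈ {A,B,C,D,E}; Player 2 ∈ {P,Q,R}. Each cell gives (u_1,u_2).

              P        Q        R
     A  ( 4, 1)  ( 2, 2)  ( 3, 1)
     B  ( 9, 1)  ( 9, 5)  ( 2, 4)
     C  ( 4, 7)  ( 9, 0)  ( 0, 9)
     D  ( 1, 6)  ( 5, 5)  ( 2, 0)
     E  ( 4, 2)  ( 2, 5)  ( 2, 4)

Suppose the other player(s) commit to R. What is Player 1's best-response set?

BR_1 = {A}

u_1(A vs R) = 3
u_1(B vs R) = 2
u_1(C vs R) = 0
u_1(D vs R) = 2
u_1(E vs R) = 2
max payoff 3 at {A}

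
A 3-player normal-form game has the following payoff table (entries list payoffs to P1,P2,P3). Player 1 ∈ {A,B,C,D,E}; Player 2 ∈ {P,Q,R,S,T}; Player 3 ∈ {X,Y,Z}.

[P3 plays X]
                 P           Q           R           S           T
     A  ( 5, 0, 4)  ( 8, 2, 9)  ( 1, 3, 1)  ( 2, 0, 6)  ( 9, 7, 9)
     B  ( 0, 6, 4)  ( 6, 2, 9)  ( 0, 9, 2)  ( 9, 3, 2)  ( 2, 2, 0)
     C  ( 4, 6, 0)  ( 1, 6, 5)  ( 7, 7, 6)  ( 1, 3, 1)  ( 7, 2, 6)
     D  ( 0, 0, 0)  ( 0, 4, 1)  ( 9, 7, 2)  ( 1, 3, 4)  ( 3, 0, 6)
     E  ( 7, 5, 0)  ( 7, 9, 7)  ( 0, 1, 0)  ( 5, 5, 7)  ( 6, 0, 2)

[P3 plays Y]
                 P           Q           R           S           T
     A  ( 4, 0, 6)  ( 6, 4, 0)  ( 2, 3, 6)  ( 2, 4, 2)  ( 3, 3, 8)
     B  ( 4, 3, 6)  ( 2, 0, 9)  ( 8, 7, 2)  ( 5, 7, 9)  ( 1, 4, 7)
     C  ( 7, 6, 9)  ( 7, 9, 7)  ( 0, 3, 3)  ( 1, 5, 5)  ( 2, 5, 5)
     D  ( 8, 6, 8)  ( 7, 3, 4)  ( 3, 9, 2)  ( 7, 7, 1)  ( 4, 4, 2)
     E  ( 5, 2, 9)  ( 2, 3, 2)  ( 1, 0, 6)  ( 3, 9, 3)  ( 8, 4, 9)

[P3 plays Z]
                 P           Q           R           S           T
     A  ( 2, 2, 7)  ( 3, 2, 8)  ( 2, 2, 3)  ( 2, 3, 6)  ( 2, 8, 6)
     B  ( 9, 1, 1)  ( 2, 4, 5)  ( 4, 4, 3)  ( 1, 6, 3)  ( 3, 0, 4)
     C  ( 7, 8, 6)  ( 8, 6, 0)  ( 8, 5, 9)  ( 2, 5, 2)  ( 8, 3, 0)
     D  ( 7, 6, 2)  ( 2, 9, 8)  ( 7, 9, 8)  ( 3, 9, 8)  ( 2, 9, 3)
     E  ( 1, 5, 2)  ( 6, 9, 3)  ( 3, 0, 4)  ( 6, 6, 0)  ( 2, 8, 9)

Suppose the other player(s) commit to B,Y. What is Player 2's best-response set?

argmax u_2 = {R,S}

u_2(P vs B,Y) = 3
u_2(Q vs B,Y) = 0
u_2(R vs B,Y) = 7
u_2(S vs B,Y) = 7
u_2(T vs B,Y) = 4
max payoff 7 at {R,S}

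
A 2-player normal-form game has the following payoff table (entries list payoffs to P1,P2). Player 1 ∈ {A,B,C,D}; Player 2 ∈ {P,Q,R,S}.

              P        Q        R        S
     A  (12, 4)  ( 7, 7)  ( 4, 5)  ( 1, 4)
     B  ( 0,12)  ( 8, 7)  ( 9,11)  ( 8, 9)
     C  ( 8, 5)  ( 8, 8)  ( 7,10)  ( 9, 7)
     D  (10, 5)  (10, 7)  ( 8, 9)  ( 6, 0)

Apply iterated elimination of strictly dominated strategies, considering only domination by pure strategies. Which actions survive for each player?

IESDS → P1:{A,B,D} P2:{P,Q,R}

P2 drop S (R beats it: A:5>4 B:11>9 C:10>7 D:9>0)
P1 drop C (D beats it: P:10>8 Q:10>8 R:8>7)
P1→{A,B,D} P2→{P,Q,R}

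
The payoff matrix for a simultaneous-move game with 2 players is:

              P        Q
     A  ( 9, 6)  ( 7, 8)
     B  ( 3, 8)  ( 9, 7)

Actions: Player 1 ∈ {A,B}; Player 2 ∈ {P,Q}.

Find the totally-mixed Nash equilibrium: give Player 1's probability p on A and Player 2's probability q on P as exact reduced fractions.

P1 indiff ⇒ q·9+(1-q)·7 = q·3+(1-q)·9 ⇒ q(6) = (1-q)(2) ⇒ q = 1/4
P2 indiff ⇒ p·6+(1-p)·8 = p·8+(1-p)·7 ⇒ p(-2) = (1-p)(-1) ⇒ p = 1/3

(p,q) = (1/3, 1/4)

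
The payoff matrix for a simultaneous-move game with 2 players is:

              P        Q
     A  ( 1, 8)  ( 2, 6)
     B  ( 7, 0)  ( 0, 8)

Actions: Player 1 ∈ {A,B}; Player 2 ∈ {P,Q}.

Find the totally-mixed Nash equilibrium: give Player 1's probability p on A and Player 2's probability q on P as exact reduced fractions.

p=4/5, q=1/4

P1 indiff ⇒ q·1+(1-q)·2 = q·7+(1-q)·0 ⇒ q(-6) = (1-q)(-2) ⇒ q = 1/4
P2 indiff ⇒ p·8+(1-p)·0 = p·6+(1-p)·8 ⇒ p(2) = (1-p)(8) ⇒ p = 4/5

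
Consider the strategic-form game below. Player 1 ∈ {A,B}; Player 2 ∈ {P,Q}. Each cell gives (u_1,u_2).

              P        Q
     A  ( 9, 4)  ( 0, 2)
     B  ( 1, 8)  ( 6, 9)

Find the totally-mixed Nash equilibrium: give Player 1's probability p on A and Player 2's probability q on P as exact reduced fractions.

P1 indiff ⇒ q·9+(1-q)·0 = q·1+(1-q)·6 ⇒ q(8) = (1-q)(6) ⇒ q = 3/7
P2 indiff ⇒ p·4+(1-p)·8 = p·2+(1-p)·9 ⇒ p(2) = (1-p)(1) ⇒ p = 1/3

p=1/3, q=3/7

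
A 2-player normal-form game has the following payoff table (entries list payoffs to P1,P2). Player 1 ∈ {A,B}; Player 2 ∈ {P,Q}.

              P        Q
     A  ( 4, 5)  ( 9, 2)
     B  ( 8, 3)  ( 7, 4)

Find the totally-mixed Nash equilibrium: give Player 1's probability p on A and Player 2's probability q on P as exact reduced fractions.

p=1/4, q=1/3

P1 indiff ⇒ q·4+(1-q)·9 = q·8+(1-q)·7 ⇒ q(-4) = (1-q)(-2) ⇒ q = 1/3
P2 indiff ⇒ p·5+(1-p)·3 = p·2+(1-p)·4 ⇒ p(3) = (1-p)(1) ⇒ p = 1/4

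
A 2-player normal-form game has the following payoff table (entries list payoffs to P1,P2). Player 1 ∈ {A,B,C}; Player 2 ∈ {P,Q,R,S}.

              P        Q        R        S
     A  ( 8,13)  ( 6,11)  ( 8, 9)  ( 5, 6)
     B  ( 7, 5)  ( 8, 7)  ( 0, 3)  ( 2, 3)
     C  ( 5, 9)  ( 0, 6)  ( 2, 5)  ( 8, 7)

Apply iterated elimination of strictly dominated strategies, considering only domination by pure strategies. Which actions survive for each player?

Survivors P1:{A,B} P2:{P,Q}

P2 drop R (P beats it: A:13>9 B:5>3 C:9>5)
P2 drop S (P beats it: A:13>6 B:5>3 C:9>7)
P1 drop C (A beats it: P:8>5 Q:6>0)
P1→{A,B} P2→{P,Q}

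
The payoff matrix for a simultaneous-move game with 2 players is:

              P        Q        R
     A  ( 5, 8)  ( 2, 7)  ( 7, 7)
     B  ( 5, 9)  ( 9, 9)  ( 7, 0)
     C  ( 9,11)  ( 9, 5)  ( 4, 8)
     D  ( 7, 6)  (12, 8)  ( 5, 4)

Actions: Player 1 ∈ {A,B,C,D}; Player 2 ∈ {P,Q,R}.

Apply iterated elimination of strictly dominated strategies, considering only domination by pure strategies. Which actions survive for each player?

P2 drop R (P beats it: A:8>7 B:9>0 C:11>8 D:6>4)
P1 drop A (C beats it: P:9>5 Q:9>2)
P1 drop B (D beats it: P:7>5 Q:12>9)
P1→{C,D} P2→{P,Q}

Remaining: P1:{C,D} P2:{P,Q}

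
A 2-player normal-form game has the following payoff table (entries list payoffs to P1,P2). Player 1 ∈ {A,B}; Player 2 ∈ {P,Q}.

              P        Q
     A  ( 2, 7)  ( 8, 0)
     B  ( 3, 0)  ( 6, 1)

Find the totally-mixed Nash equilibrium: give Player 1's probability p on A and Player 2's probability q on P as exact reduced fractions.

P1 indiff ⇒ q·2+(1-q)·8 = q·3+(1-q)·6 ⇒ q(-1) = (1-q)(-2) ⇒ q = 2/3
P2 indiff ⇒ p·7+(1-p)·0 = p·0+(1-p)·1 ⇒ p(7) = (1-p)(1) ⇒ p = 1/8

(p,q) = (1/8, 2/3)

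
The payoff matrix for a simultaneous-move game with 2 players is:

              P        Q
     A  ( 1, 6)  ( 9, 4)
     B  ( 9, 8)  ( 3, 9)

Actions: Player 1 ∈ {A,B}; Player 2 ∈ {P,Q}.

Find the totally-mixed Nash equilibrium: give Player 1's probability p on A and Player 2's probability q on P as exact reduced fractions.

P1 indiff ⇒ q·1+(1-q)·9 = q·9+(1-q)·3 ⇒ q(-8) = (1-q)(-6) ⇒ q = 3/7
P2 indiff ⇒ p·6+(1-p)·8 = p·4+(1-p)·9 ⇒ p(2) = (1-p)(1) ⇒ p = 1/3

(p,q) = (1/3, 3/7)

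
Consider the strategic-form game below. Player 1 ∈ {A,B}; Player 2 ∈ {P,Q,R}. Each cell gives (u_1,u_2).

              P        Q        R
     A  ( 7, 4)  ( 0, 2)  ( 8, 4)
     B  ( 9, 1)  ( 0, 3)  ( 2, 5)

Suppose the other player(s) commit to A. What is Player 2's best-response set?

u_2(P vs A) = 4
u_2(Q vs A) = 2
u_2(R vs A) = 4
max payoff 4 at {P,R}

P2 best: {P,R}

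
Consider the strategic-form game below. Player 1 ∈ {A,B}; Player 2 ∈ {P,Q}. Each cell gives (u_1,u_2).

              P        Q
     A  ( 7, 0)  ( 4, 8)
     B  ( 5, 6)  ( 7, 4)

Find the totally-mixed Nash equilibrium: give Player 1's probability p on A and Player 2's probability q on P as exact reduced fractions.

p=1/5, q=3/5

P1 indiff ⇒ q·7+(1-q)·4 = q·5+(1-q)·7 ⇒ q(2) = (1-q)(3) ⇒ q = 3/5
P2 indiff ⇒ p·0+(1-p)·6 = p·8+(1-p)·4 ⇒ p(-8) = (1-p)(-2) ⇒ p = 1/5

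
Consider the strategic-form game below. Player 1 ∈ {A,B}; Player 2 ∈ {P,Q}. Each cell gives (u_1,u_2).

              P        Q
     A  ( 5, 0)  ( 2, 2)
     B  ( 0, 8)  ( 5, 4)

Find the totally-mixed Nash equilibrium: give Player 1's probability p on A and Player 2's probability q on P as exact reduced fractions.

P1 indiff ⇒ q·5+(1-q)·2 = q·0+(1-q)·5 ⇒ q(5) = (1-q)(3) ⇒ q = 3/8
P2 indiff ⇒ p·0+(1-p)·8 = p·2+(1-p)·4 ⇒ p(-2) = (1-p)(-4) ⇒ p = 2/3

P1 mixes 2/3 on A; P2 mixes 3/8 on P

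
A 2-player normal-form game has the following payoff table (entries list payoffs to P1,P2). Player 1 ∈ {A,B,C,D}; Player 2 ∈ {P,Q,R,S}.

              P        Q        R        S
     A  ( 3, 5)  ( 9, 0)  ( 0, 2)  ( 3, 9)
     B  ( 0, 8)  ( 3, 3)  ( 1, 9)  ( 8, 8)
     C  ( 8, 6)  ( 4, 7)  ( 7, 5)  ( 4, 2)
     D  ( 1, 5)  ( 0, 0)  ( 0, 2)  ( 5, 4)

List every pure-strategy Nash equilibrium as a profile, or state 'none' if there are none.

Equilibria: none

(A,P): not NE [P1→C gives 8>3; P2→S gives 9>5]
(A,Q): not NE [P2→S gives 9>0]
(A,R): not NE [P1→C gives 7>0; P2→S gives 9>2]
(A,S): not NE [P1→B gives 8>3]
(B,P): not NE [P1→C gives 8>0; P2→R gives 9>8]
(B,Q): not NE [P1→A gives 9>3; P2→R gives 9>3]
(B,R): not NE [P1→C gives 7>1]
(B,S): not NE [P2→R gives 9>8]
(C,P): not NE [P2→Q gives 7>6]
(C,Q): not NE [P1→A gives 9>4]
(C,R): not NE [P2→Q gives 7>5]
(C,S): not NE [P1→B gives 8>4; P2→Q gives 7>2]
(D,P): not NE [P1→C gives 8>1]
(D,Q): not NE [P1→A gives 9>0; P2→P gives 5>0]
(D,R): not NE [P1→C gives 7>0; P2→P gives 5>2]
(D,S): not NE [P1→B gives 8>5; P2→P gives 5>4]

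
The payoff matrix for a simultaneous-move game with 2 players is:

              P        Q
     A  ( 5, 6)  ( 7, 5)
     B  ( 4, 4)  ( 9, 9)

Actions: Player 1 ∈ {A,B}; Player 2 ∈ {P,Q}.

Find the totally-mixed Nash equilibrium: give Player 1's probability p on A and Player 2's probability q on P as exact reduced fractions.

p=5/6, q=2/3

P1 indiff ⇒ q·5+(1-q)·7 = q·4+(1-q)·9 ⇒ q(1) = (1-q)(2) ⇒ q = 2/3
P2 indiff ⇒ p·6+(1-p)·4 = p·5+(1-p)·9 ⇒ p(1) = (1-p)(5) ⇒ p = 5/6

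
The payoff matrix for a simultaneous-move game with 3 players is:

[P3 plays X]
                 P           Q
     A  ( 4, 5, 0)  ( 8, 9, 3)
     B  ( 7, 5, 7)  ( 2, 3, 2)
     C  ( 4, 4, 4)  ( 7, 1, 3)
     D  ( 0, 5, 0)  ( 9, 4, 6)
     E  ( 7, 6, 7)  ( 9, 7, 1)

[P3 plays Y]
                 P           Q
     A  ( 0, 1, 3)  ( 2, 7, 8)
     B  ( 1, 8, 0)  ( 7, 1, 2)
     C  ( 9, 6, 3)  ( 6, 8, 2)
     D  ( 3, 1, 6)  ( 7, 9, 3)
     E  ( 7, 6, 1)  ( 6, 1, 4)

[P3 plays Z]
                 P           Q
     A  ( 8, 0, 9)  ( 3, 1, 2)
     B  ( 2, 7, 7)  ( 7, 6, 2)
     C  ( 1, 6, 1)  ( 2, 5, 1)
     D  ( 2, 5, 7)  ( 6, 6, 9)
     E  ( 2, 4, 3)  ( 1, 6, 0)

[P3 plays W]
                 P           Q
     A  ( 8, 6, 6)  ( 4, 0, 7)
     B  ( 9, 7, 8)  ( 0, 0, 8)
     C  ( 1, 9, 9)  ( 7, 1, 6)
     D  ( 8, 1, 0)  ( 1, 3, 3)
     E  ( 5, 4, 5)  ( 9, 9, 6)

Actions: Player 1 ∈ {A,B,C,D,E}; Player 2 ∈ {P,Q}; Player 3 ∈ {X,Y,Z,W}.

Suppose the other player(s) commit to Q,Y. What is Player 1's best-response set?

u_1(A vs Q,Y) = 2
u_1(B vs Q,Y) = 7
u_1(C vs Q,Y) = 6
u_1(D vs Q,Y) = 7
u_1(E vs Q,Y) = 6
max payoff 7 at {B,D}

BR_1 = {B,D}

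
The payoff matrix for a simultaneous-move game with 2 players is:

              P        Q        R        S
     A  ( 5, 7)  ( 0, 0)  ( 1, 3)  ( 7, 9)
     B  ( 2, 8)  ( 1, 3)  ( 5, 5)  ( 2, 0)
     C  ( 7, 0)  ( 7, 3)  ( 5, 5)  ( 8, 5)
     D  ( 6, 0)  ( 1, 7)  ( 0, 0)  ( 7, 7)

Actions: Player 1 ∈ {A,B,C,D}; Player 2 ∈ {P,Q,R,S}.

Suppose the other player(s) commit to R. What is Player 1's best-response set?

u_1(A vs R) = 1
u_1(B vs R) = 5
u_1(C vs R) = 5
u_1(D vs R) = 0
max payoff 5 at {B,C}

BR_1 = {B,C}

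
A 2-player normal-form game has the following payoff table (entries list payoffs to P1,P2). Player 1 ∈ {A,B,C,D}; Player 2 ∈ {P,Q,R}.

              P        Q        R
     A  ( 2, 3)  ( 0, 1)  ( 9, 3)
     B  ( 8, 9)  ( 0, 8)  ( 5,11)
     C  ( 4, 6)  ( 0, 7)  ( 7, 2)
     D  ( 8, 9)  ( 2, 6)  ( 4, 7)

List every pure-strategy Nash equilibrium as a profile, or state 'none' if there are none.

PSNE = {(A,R), (D,P)}

(A,P): not NE [P1→D gives 8>2]
(A,Q): not NE [P1→D gives 2>0; P2→R gives 3>1]
(A,R): NE
(B,P): not NE [P2→R gives 11>9]
(B,Q): not NE [P1→D gives 2>0; P2→R gives 11>8]
(B,R): not NE [P1→A gives 9>5]
(C,P): not NE [P1→D gives 8>4; P2→Q gives 7>6]
(C,Q): not NE [P1→D gives 2>0]
(C,R): not NE [P1→A gives 9>7; P2→Q gives 7>2]
(D,P): NE
(D,Q): not NE [P2→P gives 9>6]
(D,R): not NE [P1→A gives 9>4; P2→P gives 9>7]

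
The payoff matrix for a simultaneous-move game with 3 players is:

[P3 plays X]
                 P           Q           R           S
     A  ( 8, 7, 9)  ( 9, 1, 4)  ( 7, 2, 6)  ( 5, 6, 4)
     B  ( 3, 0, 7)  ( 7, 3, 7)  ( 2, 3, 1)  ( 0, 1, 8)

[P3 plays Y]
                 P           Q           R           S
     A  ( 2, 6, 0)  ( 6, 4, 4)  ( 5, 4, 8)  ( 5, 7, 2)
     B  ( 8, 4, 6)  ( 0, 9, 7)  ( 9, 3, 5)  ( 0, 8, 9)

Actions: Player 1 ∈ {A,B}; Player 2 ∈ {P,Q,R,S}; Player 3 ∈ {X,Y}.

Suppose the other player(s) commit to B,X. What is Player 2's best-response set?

P2 best: {Q,R}

u_2(P vs B,X) = 0
u_2(Q vs B,X) = 3
u_2(R vs B,X) = 3
u_2(S vs B,X) = 1
max payoff 3 at {Q,R}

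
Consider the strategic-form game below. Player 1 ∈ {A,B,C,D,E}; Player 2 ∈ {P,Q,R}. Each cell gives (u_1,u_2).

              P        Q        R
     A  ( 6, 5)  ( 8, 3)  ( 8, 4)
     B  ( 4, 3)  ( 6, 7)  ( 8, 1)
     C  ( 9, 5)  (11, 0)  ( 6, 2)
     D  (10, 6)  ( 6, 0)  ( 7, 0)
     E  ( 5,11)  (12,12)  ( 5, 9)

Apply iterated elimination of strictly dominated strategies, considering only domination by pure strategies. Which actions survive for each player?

P2 drop R (P beats it: A:5>4 B:3>1 C:5>2 D:6>0 E:11>9)
P1 drop A (C beats it: P:9>6 Q:11>8)
P1 drop B (C beats it: P:9>4 Q:11>6)
P1→{C,D,E} P2→{P,Q}

IESDS → P1:{C,D,E} P2:{P,Q}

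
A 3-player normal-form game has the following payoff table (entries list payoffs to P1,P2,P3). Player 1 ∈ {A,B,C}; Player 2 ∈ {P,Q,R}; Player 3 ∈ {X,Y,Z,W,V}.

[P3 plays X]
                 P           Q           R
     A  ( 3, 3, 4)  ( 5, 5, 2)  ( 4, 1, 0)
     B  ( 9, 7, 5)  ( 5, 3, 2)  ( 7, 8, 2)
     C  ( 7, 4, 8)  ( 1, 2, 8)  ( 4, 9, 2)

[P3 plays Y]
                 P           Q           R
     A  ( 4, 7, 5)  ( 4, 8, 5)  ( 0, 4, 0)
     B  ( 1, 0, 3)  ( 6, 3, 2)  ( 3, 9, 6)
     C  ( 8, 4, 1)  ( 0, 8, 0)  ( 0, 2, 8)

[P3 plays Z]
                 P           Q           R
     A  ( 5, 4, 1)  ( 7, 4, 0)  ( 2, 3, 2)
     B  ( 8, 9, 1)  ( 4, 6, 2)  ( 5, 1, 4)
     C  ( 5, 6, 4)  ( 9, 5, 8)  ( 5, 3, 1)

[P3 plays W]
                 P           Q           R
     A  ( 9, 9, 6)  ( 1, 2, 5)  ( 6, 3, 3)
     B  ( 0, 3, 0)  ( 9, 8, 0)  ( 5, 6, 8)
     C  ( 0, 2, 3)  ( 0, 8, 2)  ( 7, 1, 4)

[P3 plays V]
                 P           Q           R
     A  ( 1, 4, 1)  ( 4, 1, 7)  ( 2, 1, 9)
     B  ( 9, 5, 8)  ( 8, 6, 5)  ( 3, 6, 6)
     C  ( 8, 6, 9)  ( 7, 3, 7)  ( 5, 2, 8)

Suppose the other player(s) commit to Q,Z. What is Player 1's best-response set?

u_1(A vs Q,Z) = 7
u_1(B vs Q,Z) = 4
u_1(C vs Q,Z) = 9
max payoff 9 at {C}

argmax u_1 = {C}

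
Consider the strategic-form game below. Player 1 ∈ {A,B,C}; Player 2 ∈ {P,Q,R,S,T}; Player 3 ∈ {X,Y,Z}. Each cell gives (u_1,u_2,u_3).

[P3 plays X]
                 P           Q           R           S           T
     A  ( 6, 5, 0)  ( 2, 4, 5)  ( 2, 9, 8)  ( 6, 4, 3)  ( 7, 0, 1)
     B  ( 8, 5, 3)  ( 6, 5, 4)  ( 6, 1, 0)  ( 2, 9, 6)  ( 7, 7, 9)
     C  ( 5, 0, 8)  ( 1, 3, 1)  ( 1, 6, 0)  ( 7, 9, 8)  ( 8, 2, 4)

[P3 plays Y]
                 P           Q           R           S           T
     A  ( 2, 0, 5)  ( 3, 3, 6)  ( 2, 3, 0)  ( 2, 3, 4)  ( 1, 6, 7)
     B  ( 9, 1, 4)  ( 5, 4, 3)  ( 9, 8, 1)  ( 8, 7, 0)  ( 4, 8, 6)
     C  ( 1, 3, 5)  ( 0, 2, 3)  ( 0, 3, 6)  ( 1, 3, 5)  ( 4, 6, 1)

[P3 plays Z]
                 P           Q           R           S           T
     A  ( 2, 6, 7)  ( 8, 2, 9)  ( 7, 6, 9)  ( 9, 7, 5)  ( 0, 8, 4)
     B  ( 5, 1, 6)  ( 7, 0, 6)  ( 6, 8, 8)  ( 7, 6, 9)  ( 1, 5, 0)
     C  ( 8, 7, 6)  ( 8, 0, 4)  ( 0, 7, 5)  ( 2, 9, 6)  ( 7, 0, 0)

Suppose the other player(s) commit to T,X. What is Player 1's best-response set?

P1 best: {C}

u_1(A vs T,X) = 7
u_1(B vs T,X) = 7
u_1(C vs T,X) = 8
max payoff 8 at {C}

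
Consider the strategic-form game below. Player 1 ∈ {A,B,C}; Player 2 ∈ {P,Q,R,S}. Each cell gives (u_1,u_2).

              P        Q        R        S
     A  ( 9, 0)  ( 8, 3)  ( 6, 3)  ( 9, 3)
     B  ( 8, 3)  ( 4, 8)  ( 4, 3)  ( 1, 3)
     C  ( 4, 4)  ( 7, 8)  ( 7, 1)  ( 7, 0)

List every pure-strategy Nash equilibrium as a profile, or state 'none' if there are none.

(A,P): not NE [P2→S gives 3>0]
(A,Q): NE
(A,R): not NE [P1→C gives 7>6]
(A,S): NE
(B,P): not NE [P1→A gives 9>8; P2→Q gives 8>3]
(B,Q): not NE [P1→A gives 8>4]
(B,R): not NE [P1→C gives 7>4; P2→Q gives 8>3]
(B,S): not NE [P1→A gives 9>1; P2→Q gives 8>3]
(C,P): not NE [P1→A gives 9>4; P2→Q gives 8>4]
(C,Q): not NE [P1→A gives 8>7]
(C,R): not NE [P2→Q gives 8>1]
(C,S): not NE [P1→A gives 9>7; P2→Q gives 8>0]

NE set: (A,Q), (A,S)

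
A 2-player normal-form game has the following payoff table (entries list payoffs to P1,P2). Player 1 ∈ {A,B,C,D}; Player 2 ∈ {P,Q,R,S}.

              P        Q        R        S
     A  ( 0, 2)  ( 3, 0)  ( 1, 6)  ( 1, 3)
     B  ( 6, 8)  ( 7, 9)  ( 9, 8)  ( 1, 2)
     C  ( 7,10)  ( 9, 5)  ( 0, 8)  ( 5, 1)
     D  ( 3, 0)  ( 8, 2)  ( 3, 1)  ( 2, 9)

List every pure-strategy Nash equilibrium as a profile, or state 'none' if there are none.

(A,P): not NE [P1→C gives 7>0; P2→R gives 6>2]
(A,Q): not NE [P1→C gives 9>3; P2→R gives 6>0]
(A,R): not NE [P1→B gives 9>1]
(A,S): not NE [P1→C gives 5>1; P2→R gives 6>3]
(B,P): not NE [P1→C gives 7>6; P2→Q gives 9>8]
(B,Q): not NE [P1→C gives 9>7]
(B,R): not NE [P2→Q gives 9>8]
(B,S): not NE [P1→C gives 5>1; P2→Q gives 9>2]
(C,P): NE
(C,Q): not NE [P2→P gives 10>5]
(C,R): not NE [P1→B gives 9>0; P2→P gives 10>8]
(C,S): not NE [P2→P gives 10>1]
(D,P): not NE [P1→C gives 7>3; P2→S gives 9>0]
(D,Q): not NE [P1→C gives 9>8; P2→S gives 9>2]
(D,R): not NE [P1→B gives 9>3; P2→S gives 9>1]
(D,S): not NE [P1→C gives 5>2]

PSNE = {(C,P)}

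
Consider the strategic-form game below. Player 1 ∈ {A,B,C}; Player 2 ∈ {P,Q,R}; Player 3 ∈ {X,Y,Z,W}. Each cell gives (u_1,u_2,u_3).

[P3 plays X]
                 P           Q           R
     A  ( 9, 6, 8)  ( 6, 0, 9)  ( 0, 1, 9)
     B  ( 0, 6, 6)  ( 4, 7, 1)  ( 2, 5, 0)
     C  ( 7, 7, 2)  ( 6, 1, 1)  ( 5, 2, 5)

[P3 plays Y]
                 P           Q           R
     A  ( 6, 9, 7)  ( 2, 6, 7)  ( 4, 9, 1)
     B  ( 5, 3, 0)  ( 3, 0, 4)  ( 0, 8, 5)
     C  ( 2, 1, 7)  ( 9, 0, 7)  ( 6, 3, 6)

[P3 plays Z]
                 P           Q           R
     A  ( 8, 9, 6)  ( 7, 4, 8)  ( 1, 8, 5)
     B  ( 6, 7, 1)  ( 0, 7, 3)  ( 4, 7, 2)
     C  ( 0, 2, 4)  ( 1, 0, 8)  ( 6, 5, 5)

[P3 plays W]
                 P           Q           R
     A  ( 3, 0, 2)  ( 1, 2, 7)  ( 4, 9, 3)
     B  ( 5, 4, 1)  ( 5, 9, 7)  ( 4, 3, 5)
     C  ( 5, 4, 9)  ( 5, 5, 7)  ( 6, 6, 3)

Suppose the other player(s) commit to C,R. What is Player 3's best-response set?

BR_3 = {Y}

u_3(X vs C,R) = 5
u_3(Y vs C,R) = 6
u_3(Z vs C,R) = 5
u_3(W vs C,R) = 3
max payoff 6 at {Y}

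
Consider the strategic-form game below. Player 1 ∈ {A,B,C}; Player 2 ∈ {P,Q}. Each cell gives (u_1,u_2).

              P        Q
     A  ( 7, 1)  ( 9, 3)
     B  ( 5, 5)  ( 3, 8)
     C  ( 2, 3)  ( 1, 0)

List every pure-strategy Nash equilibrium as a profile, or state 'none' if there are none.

(A,P): not NE [P2→Q gives 3>1]
(A,Q): NE
(B,P): not NE [P1→A gives 7>5; P2→Q gives 8>5]
(B,Q): not NE [P1→A gives 9>3]
(C,P): not NE [P1→A gives 7>2]
(C,Q): not NE [P1→A gives 9>1; P2→P gives 3>0]

PSNE = {(A,Q)}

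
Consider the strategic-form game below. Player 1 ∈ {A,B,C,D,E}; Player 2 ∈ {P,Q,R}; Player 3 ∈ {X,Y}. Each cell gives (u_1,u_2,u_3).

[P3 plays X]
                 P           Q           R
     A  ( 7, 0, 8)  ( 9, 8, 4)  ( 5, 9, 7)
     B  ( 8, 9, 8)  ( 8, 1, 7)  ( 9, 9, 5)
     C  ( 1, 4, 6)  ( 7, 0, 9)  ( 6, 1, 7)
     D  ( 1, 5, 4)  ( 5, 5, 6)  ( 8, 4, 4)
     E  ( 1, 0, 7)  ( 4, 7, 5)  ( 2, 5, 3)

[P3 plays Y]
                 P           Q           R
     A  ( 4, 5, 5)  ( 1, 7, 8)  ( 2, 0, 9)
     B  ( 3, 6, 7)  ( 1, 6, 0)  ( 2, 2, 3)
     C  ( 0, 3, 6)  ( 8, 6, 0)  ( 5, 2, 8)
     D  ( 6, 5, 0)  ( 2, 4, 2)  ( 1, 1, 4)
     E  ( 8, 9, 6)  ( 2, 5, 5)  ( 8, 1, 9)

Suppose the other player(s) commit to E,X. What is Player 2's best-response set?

u_2(P vs E,X) = 0
u_2(Q vs E,X) = 7
u_2(R vs E,X) = 5
max payoff 7 at {Q}

argmax u_2 = {Q}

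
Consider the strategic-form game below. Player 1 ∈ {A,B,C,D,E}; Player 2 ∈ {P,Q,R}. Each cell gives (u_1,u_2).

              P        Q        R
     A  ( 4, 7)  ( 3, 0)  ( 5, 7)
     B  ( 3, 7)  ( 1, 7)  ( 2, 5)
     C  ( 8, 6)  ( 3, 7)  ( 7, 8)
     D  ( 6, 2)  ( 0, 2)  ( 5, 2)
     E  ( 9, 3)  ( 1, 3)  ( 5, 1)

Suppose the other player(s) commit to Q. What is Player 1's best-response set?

P1 best: {A,C}

u_1(A vs Q) = 3
u_1(B vs Q) = 1
u_1(C vs Q) = 3
u_1(D vs Q) = 0
u_1(E vs Q) = 1
max payoff 3 at {A,C}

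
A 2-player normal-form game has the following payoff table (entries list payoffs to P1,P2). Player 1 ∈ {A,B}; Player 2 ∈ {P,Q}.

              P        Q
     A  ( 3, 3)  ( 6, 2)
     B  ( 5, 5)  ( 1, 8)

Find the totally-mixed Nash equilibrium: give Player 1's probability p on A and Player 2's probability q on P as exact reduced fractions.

(p,q) = (3/4, 5/7)

P1 indiff ⇒ q·3+(1-q)·6 = q·5+(1-q)·1 ⇒ q(-2) = (1-q)(-5) ⇒ q = 5/7
P2 indiff ⇒ p·3+(1-p)·5 = p·2+(1-p)·8 ⇒ p(1) = (1-p)(3) ⇒ p = 3/4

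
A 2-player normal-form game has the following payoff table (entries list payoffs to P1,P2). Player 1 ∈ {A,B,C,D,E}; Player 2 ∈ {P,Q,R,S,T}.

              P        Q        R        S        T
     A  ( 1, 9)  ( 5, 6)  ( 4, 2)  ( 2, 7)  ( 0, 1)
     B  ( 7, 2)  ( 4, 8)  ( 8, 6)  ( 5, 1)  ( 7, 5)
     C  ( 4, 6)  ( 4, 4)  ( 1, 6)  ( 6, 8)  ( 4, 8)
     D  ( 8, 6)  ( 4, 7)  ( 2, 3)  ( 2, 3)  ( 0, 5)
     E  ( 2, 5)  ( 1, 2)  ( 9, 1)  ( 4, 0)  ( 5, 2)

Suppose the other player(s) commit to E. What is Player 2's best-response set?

P2 best: {P}

u_2(P vs E) = 5
u_2(Q vs E) = 2
u_2(R vs E) = 1
u_2(S vs E) = 0
u_2(T vs E) = 2
max payoff 5 at {P}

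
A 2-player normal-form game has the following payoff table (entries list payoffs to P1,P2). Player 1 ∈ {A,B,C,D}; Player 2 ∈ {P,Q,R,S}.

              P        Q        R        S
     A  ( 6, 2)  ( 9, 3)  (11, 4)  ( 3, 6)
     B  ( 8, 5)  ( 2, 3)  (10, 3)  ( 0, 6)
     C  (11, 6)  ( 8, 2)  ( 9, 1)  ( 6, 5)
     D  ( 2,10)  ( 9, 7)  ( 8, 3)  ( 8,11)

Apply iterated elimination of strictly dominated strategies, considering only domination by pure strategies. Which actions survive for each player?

Remaining: P1:{C,D} P2:{P,S}

P2 drop Q (S beats it: A:6>3 B:6>3 C:5>2 D:11>7)
P2 drop R (S beats it: A:6>4 B:6>3 C:5>1 D:11>3)
P1 drop A (C beats it: P:11>6 S:6>3)
P1 drop B (C beats it: P:11>8 S:6>0)
P1→{C,D} P2→{P,S}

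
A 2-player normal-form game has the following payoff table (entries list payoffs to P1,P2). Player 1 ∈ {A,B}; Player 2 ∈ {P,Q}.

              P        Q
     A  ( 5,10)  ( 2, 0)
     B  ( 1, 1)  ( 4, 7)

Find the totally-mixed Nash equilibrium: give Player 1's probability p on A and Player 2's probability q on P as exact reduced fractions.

P1 indiff ⇒ q·5+(1-q)·2 = q·1+(1-q)·4 ⇒ q(4) = (1-q)(2) ⇒ q = 1/3
P2 indiff ⇒ p·10+(1-p)·1 = p·0+(1-p)·7 ⇒ p(10) = (1-p)(6) ⇒ p = 3/8

P1 mixes 3/8 on A; P2 mixes 1/3 on P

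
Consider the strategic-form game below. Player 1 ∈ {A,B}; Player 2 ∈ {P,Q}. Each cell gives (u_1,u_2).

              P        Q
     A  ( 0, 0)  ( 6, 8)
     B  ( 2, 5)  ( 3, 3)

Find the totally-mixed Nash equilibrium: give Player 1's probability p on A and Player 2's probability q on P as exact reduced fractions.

p=1/5, q=3/5

P1 indiff ⇒ q·0+(1-q)·6 = q·2+(1-q)·3 ⇒ q(-2) = (1-q)(-3) ⇒ q = 3/5
P2 indiff ⇒ p·0+(1-p)·5 = p·8+(1-p)·3 ⇒ p(-8) = (1-p)(-2) ⇒ p = 1/5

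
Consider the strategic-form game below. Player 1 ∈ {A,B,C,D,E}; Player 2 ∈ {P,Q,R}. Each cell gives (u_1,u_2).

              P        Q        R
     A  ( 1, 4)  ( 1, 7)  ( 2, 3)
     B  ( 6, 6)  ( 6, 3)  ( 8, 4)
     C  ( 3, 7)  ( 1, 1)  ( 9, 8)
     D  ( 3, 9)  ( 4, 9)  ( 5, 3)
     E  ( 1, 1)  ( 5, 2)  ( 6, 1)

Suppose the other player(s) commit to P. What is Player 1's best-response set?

argmax u_1 = {B}

u_1(A vs P) = 1
u_1(B vs P) = 6
u_1(C vs P) = 3
u_1(D vs P) = 3
u_1(E vs P) = 1
max payoff 6 at {B}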